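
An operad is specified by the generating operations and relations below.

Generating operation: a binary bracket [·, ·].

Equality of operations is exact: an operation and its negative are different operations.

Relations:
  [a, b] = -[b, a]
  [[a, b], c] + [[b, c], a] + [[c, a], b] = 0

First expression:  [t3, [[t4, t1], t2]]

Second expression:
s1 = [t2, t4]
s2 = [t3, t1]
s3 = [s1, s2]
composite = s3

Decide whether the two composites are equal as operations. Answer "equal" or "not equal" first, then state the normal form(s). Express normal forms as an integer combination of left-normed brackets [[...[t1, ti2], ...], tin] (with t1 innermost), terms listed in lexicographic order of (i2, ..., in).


not equal; the first gives [[[t1, t4], t2], t3] and the second [[[t1, t3], t2], t4] - [[[t1, t3], t4], t2]

Reducing the first expression gives [[[t1, t4], t2], t3]
Reducing the second expression gives [[[t1, t3], t2], t4] - [[[t1, t3], t4], t2]
The forms do not match — not equal.


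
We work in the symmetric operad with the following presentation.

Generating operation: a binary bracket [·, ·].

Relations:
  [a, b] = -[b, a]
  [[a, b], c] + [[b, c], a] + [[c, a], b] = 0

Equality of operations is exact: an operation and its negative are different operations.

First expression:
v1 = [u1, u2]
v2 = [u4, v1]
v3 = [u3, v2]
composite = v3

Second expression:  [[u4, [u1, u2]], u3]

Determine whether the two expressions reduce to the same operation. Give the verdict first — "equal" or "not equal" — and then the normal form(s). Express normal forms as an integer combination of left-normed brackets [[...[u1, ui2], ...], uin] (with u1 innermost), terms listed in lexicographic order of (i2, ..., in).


The first composite normalizes to [[[u1, u2], u4], u3]
The second composite normalizes to -[[[u1, u2], u4], u3]
No match — not equal.

not equal; the first gives [[[u1, u2], u4], u3] and the second -[[[u1, u2], u4], u3]


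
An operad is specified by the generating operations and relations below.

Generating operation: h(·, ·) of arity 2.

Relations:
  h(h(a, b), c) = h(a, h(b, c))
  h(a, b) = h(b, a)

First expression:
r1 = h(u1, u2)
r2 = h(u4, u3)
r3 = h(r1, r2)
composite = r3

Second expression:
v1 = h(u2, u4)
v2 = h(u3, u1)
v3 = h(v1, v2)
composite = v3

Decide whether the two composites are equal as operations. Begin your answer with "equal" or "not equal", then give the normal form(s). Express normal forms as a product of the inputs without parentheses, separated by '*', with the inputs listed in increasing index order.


equal — both sides give u1 * u2 * u3 * u4


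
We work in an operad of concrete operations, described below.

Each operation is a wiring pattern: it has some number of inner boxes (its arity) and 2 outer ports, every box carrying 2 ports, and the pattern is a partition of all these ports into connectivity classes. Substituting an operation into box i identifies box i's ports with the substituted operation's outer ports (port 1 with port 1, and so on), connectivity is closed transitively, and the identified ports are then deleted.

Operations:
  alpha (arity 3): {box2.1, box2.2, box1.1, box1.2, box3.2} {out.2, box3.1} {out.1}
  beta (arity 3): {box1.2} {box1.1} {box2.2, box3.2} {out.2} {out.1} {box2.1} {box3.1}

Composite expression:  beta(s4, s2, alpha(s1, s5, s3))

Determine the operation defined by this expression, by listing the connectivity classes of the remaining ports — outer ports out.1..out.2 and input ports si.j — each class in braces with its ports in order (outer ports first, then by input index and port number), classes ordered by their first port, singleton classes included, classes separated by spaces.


{out.1} {out.2} {s1.1, s1.2, s3.2, s5.1, s5.2} {s2.1} {s2.2, s3.1} {s4.1} {s4.2}

After gluing at beta, chains via deleted ports link the s-ports.
stage alpha: inputs (s1, s5, s3), connectivity {out.1} {out.2, s3.1} {s1.1, s1.2, s3.2, s5.1, s5.2}, out.j its boundary
stage beta: inputs (s4, s2, s1, s5, s3), connectivity {out.1} {out.2} {s1.1, s1.2, s3.2, s5.1, s5.2} {s2.1} {s2.2, s3.1} {s4.1} {s4.2}, out.j its boundary


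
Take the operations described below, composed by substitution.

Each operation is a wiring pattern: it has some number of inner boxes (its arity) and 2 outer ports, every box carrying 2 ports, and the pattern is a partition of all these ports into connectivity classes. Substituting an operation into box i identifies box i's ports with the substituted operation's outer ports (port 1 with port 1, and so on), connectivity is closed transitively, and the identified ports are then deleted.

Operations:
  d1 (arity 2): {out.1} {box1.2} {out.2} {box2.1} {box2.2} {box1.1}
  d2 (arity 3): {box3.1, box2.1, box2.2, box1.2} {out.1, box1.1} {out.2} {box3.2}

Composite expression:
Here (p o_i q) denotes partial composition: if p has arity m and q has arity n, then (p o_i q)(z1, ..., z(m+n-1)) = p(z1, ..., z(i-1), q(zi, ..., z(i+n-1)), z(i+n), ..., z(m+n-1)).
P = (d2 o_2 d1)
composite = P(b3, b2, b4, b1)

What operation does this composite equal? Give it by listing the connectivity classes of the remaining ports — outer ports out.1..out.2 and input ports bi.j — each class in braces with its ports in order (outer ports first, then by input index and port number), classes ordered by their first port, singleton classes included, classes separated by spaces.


Reachability decides: close wires over d2-identified ports.
d1 over (b2, b4) gives {out.1} {out.2} {b2.1} {b2.2} {b4.1} {b4.2}, out.j being that stage's outer ports
d2 over (b3, b2, b4, b1) gives {out.1, b3.1} {out.2} {b1.1, b3.2} {b1.2} {b2.1} {b2.2} {b4.1} {b4.2}, out.j being that stage's outer ports

{out.1, b3.1} {out.2} {b1.1, b3.2} {b1.2} {b2.1} {b2.2} {b4.1} {b4.2}


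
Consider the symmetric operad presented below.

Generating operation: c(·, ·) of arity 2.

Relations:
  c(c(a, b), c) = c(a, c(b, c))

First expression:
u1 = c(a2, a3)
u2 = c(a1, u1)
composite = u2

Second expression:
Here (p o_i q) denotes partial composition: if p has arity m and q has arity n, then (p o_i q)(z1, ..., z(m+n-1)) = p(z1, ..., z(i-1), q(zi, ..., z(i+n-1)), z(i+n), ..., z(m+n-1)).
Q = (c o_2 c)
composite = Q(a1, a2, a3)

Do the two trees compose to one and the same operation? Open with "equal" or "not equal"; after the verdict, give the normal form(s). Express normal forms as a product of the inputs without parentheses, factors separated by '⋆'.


Reducing the first expression gives a1 ⋆ a2 ⋆ a3
Reducing the second expression gives a1 ⋆ a2 ⋆ a3
Identical normal forms: equal.

equal — both sides give a1 ⋆ a2 ⋆ a3


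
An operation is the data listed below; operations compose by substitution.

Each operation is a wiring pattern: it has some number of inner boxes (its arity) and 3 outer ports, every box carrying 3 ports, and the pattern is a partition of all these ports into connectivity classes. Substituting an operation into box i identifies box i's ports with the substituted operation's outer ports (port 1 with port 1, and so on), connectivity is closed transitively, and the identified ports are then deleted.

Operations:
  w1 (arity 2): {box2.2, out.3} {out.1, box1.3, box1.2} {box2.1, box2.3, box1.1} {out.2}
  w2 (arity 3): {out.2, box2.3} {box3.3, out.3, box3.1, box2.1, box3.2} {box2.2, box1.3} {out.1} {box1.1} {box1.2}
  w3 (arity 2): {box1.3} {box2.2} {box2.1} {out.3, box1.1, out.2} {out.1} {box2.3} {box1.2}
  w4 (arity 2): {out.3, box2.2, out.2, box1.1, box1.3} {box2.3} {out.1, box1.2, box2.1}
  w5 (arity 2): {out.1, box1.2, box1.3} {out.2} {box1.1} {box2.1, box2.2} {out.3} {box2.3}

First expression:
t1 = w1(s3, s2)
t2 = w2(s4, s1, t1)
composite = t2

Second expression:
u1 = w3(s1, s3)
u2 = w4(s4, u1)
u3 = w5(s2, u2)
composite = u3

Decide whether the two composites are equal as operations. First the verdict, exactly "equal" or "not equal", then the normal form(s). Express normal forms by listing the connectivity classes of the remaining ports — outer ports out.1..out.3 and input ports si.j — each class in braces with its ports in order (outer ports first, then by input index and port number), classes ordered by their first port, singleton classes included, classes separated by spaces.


not equal; first: {out.1} {out.2, s1.3} {out.3, s1.1, s2.2, s3.2, s3.3} {s1.2, s4.3} {s2.1, s2.3, s3.1} {s4.1} {s4.2}; second: {out.1, s2.2, s2.3} {out.2} {out.3} {s1.1, s4.1, s4.2, s4.3} {s1.2} {s1.3} {s2.1} {s3.1} {s3.2} {s3.3}


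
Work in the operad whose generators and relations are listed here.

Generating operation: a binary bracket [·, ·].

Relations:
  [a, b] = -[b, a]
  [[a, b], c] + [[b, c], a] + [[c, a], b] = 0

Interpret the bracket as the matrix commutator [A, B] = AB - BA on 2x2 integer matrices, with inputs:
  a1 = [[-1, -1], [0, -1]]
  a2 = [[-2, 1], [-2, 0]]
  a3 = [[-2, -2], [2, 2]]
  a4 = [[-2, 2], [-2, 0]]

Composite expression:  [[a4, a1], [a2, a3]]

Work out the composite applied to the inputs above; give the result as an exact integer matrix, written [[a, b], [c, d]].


[[24, -24], [48, -24]]


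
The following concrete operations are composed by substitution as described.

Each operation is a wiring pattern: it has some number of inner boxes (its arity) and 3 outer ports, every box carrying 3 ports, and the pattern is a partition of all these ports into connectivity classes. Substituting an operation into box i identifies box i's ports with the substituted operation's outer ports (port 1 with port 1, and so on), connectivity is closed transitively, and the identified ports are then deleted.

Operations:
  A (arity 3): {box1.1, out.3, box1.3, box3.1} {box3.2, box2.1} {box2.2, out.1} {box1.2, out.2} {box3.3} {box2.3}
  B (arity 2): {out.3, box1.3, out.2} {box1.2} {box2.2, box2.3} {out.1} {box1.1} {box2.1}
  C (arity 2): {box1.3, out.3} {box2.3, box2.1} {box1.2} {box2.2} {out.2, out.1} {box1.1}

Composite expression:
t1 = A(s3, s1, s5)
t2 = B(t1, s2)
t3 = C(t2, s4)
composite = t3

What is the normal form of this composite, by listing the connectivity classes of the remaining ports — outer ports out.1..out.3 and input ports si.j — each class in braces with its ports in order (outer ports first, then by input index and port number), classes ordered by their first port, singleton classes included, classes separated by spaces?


{out.1, out.2} {out.3, s3.1, s3.3, s5.1} {s1.1, s5.2} {s1.2} {s1.3} {s2.1} {s2.2, s2.3} {s3.2} {s4.1, s4.3} {s4.2} {s5.3}

Treat the ports identified at C as solder joints: merge, then drop.
through A, on inputs (s3, s1, s5): {out.1, s1.2} {out.2, s3.2} {out.3, s3.1, s3.3, s5.1} {s1.1, s5.2} {s1.3} {s5.3} (out.j = stage outer ports)
through B, on inputs (s3, s1, s5, s2): {out.1} {out.2, out.3, s3.1, s3.3, s5.1} {s1.1, s5.2} {s1.2} {s1.3} {s2.1} {s2.2, s2.3} {s3.2} {s5.3} (out.j = stage outer ports)
through C, on inputs (s3, s1, s5, s2, s4): {out.1, out.2} {out.3, s3.1, s3.3, s5.1} {s1.1, s5.2} {s1.2} {s1.3} {s2.1} {s2.2, s2.3} {s3.2} {s4.1, s4.3} {s4.2} {s5.3} (out.j = stage outer ports)


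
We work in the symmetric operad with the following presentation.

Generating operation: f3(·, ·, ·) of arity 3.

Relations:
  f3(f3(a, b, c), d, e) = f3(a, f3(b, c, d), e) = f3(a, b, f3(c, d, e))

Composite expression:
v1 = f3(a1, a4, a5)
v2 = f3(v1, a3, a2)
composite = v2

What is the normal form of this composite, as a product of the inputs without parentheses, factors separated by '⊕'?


a1 ⊕ a4 ⊕ a5 ⊕ a3 ⊕ a2

Associativity of f3 dissolves the nesting; only the a-input order survives.
f3(a1, a4, a5) reduces to a1 ⊕ a4 ⊕ a5
f3(f3(a1, a4, a5), a3, a2) reduces to a1 ⊕ a4 ⊕ a5 ⊕ a3 ⊕ a2


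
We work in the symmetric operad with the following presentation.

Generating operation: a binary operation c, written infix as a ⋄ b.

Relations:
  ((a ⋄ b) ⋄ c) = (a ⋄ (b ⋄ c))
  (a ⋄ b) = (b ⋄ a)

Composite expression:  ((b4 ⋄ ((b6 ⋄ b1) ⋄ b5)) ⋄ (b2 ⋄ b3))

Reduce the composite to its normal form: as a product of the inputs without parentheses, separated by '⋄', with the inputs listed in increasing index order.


b1 ⋄ b2 ⋄ b3 ⋄ b4 ⋄ b5 ⋄ b6

With c associative and commutative, the b-input set is all that matters.
(b6 ⋄ b1) collapses to b6 ⋄ b1
((b6 ⋄ b1) ⋄ b5) collapses to b6 ⋄ b1 ⋄ b5
(b4 ⋄ ((b6 ⋄ b1) ⋄ b5)) collapses to b4 ⋄ b6 ⋄ b1 ⋄ b5
(b2 ⋄ b3) collapses to b2 ⋄ b3
((b4 ⋄ ((b6 ⋄ b1) ⋄ b5)) ⋄ (b2 ⋄ b3)) collapses to b4 ⋄ b6 ⋄ b1 ⋄ b5 ⋄ b2 ⋄ b3
sorting the factors by input index: b1 ⋄ b2 ⋄ b3 ⋄ b4 ⋄ b5 ⋄ b6


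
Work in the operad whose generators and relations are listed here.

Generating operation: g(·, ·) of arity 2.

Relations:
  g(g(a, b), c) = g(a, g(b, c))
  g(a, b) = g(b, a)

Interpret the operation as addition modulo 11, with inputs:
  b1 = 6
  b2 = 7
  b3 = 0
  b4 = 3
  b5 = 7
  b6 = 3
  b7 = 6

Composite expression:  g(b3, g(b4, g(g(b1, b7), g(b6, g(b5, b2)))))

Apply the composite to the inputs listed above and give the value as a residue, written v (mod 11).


g(b1, b7) = 1
g(b5, b2) = 3
g(b6, g(b5, b2)) = 6
g(g(b1, b7), g(b6, g(b5, b2))) = 7
g(b4, g(g(b1, b7), g(b6, g(b5, b2)))) = 10
g(b3, g(b4, g(g(b1, b7), g(b6, g(b5, b2))))) = 10

10 (mod 11)


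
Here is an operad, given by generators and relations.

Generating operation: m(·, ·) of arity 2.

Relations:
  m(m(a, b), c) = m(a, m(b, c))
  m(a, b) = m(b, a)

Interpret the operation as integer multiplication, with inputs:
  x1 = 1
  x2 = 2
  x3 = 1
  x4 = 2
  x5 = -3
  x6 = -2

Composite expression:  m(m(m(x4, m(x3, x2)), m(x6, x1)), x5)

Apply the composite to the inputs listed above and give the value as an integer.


m(x3, x2) = 2
m(x4, m(x3, x2)) = 4
m(x6, x1) = -2
m(m(x4, m(x3, x2)), m(x6, x1)) = -8
m(m(m(x4, m(x3, x2)), m(x6, x1)), x5) = 24

24


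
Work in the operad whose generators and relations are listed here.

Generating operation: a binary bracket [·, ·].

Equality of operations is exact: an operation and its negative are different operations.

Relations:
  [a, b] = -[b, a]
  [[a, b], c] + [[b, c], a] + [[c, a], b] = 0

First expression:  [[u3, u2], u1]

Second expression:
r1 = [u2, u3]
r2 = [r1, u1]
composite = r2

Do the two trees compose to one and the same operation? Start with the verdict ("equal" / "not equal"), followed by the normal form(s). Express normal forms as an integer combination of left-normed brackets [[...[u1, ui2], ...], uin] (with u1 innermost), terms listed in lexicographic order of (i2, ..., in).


not equal; first: [[u1, u2], u3] - [[u1, u3], u2]; second: -[[u1, u2], u3] + [[u1, u3], u2]


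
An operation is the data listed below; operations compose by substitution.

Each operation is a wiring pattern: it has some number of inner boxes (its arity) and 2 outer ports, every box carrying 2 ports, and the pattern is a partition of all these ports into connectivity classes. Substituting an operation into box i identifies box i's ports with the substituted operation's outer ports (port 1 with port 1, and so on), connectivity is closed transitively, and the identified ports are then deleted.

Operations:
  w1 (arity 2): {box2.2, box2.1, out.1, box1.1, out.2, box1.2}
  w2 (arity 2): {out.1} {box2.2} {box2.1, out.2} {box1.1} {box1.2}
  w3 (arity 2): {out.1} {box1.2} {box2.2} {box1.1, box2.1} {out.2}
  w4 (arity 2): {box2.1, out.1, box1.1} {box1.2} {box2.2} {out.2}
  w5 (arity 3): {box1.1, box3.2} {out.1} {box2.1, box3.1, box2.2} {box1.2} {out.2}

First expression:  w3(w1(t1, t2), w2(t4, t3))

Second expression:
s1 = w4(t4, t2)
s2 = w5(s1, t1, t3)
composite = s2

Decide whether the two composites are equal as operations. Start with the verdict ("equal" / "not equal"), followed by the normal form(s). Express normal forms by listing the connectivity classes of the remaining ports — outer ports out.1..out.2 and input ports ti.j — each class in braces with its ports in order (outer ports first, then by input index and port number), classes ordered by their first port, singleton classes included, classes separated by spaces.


not equal: they reduce to {out.1} {out.2} {t1.1, t1.2, t2.1, t2.2} {t3.1} {t3.2} {t4.1} {t4.2} and {out.1} {out.2} {t1.1, t1.2, t3.1} {t2.1, t3.2, t4.1} {t2.2} {t4.2}

In normal form, the first expression is {out.1} {out.2} {t1.1, t1.2, t2.1, t2.2} {t3.1} {t3.2} {t4.1} {t4.2}
In normal form, the second expression is {out.1} {out.2} {t1.1, t1.2, t3.1} {t2.1, t3.2, t4.1} {t2.2} {t4.2}
Different reductions; not equal.


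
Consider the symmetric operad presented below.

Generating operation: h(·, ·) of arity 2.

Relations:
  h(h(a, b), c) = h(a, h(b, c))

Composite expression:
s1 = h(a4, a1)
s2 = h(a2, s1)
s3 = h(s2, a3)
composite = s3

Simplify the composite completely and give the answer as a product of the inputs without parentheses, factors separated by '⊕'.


Key point: h is associative — brackets drop, the a-order remains.
h(a4, a1) unparenthesizes to a4 ⊕ a1
h(a2, h(a4, a1)) unparenthesizes to a2 ⊕ a4 ⊕ a1
h(h(a2, h(a4, a1)), a3) unparenthesizes to a2 ⊕ a4 ⊕ a1 ⊕ a3

a2 ⊕ a4 ⊕ a1 ⊕ a3


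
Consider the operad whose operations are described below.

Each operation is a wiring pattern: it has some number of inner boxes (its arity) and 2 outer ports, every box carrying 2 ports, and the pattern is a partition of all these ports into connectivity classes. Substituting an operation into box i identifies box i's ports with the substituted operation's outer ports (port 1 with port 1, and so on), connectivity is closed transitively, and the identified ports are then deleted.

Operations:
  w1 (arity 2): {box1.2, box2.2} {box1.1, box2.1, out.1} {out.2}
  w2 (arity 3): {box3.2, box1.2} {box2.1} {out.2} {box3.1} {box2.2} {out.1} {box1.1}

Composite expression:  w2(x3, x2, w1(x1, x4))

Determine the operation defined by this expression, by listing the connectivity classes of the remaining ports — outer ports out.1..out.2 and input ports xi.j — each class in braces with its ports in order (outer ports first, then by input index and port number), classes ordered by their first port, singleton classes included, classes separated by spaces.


{out.1} {out.2} {x1.1, x4.1} {x1.2, x4.2} {x2.1} {x2.2} {x3.1} {x3.2}

Treat the ports identified at w2 as solder joints: merge, then drop.
composing w1 on (x1, x4), with out.j its own outer ports: {out.1, x1.1, x4.1} {out.2} {x1.2, x4.2}
composing w2 on (x3, x2, x1, x4), with out.j its own outer ports: {out.1} {out.2} {x1.1, x4.1} {x1.2, x4.2} {x2.1} {x2.2} {x3.1} {x3.2}


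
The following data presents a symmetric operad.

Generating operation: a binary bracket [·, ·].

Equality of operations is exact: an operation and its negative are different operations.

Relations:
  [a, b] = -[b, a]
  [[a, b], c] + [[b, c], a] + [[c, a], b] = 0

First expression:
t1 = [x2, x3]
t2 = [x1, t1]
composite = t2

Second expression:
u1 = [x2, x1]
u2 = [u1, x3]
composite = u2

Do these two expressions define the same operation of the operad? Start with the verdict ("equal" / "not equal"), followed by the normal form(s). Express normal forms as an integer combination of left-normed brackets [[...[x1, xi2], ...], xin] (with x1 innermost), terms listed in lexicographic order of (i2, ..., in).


not equal: they reduce to [[x1, x2], x3] - [[x1, x3], x2] and -[[x1, x2], x3]


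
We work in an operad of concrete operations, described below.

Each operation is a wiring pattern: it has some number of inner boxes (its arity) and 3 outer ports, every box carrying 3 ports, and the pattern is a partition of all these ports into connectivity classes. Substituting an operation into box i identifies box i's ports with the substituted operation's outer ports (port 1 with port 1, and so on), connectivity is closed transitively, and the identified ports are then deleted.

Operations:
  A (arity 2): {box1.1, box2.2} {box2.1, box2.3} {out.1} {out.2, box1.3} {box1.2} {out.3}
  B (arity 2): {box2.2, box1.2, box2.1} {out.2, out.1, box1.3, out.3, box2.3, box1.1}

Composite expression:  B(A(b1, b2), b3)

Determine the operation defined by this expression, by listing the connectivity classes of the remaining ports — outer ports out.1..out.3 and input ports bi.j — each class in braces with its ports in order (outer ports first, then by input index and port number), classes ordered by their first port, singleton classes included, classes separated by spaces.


Treat the ports identified at B as solder joints: merge, then drop.
A over (b1, b2) gives {out.1} {out.2, b1.3} {out.3} {b1.1, b2.2} {b1.2} {b2.1, b2.3}, out.j being that stage's outer ports
B over (b1, b2, b3) gives {out.1, out.2, out.3, b3.3} {b1.1, b2.2} {b1.2} {b1.3, b3.1, b3.2} {b2.1, b2.3}, out.j being that stage's outer ports

{out.1, out.2, out.3, b3.3} {b1.1, b2.2} {b1.2} {b1.3, b3.1, b3.2} {b2.1, b2.3}


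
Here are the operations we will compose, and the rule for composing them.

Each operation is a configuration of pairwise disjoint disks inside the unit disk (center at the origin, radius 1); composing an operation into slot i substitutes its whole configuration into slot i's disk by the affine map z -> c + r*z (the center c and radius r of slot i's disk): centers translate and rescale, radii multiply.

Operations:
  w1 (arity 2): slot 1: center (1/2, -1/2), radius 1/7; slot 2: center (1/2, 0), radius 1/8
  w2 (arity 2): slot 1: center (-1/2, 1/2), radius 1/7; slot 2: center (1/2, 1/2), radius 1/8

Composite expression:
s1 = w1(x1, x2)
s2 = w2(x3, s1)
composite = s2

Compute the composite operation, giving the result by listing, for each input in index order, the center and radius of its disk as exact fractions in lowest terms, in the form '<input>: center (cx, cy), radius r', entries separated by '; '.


x1: center (9/16, 7/16), radius 1/56; x2: center (9/16, 1/2), radius 1/64; x3: center (-1/2, 1/2), radius 1/7

Only the slot chain above each x matters under w2; compose those maps.
tracing x3 down its 1-map path: center (-1/2, 1/2), radius 1/7
tracing x1 down its 2-map path: center (9/16, 7/16), radius 1/56
tracing x2 down its 2-map path: center (9/16, 1/2), radius 1/64


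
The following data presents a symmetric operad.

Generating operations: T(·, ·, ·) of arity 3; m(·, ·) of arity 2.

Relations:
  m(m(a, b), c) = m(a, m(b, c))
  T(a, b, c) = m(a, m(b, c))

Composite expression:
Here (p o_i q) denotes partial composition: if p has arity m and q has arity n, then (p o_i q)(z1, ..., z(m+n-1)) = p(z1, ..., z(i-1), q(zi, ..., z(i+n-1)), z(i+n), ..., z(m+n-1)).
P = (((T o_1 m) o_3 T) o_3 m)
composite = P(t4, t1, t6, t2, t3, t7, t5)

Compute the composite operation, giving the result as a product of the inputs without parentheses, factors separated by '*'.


Associativity of T dissolves the nesting; only the t-input order survives.
m(t4, t1) flattens to t4 * t1
m(t6, t2) flattens to t6 * t2
T(m(t6, t2), t3, t7) flattens to t6 * t2 * t3 * t7
T(m(t4, t1), T(m(t6, t2), t3, t7), t5) flattens to t4 * t1 * t6 * t2 * t3 * t7 * t5

t4 * t1 * t6 * t2 * t3 * t7 * t5


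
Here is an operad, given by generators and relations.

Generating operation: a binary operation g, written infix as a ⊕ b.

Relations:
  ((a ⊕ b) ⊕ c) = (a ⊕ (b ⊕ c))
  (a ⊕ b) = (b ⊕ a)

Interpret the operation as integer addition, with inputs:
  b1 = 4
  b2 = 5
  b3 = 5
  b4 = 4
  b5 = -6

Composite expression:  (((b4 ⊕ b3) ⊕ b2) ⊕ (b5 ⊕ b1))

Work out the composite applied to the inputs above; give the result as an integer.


(b4 ⊕ b3) = 9
((b4 ⊕ b3) ⊕ b2) = 14
(b5 ⊕ b1) = -2
(((b4 ⊕ b3) ⊕ b2) ⊕ (b5 ⊕ b1)) = 12

12


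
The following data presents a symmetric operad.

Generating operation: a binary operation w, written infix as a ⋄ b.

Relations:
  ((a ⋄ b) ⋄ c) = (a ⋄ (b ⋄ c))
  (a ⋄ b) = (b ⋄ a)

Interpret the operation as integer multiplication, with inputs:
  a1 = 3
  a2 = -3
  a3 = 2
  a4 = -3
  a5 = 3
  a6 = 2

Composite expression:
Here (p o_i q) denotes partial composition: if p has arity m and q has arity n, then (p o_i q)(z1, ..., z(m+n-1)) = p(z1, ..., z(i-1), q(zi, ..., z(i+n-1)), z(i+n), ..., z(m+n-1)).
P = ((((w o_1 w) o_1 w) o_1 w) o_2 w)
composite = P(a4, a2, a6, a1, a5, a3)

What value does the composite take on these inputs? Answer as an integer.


324

(a2 ⋄ a6) = -6
(a4 ⋄ (a2 ⋄ a6)) = 18
((a4 ⋄ (a2 ⋄ a6)) ⋄ a1) = 54
(((a4 ⋄ (a2 ⋄ a6)) ⋄ a1) ⋄ a5) = 162
((((a4 ⋄ (a2 ⋄ a6)) ⋄ a1) ⋄ a5) ⋄ a3) = 324


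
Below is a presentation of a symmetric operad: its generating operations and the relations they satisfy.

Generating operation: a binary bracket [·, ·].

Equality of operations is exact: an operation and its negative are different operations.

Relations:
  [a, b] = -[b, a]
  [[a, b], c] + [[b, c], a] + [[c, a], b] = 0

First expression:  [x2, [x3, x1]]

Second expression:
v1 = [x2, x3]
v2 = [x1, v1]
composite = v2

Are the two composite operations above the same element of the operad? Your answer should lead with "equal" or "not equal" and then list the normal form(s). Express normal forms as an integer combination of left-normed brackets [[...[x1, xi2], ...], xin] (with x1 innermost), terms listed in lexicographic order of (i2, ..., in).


not equal; the first gives [[x1, x3], x2] and the second [[x1, x2], x3] - [[x1, x3], x2]

Normal form of the first expression: [[x1, x3], x2]
Normal form of the second expression: [[x1, x2], x3] - [[x1, x3], x2]
Different reductions; not equal.


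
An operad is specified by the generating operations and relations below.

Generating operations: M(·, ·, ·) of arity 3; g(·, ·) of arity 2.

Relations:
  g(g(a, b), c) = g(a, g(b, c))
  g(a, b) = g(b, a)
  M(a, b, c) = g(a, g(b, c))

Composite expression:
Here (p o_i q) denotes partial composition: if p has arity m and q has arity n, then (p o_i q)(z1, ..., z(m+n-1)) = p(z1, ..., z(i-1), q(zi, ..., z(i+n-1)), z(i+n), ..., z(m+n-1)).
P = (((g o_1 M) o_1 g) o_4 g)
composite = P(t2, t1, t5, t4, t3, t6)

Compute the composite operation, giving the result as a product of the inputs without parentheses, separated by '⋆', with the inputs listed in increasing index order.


t1 ⋆ t2 ⋆ t3 ⋆ t4 ⋆ t5 ⋆ t6

Any arrangement under g is one operation, so sort the t-inputs.
g(t2, t1) linearizes to t2 ⋆ t1
g(t4, t3) linearizes to t4 ⋆ t3
M(g(t2, t1), t5, g(t4, t3)) linearizes to t2 ⋆ t1 ⋆ t5 ⋆ t4 ⋆ t3
g(M(g(t2, t1), t5, g(t4, t3)), t6) linearizes to t2 ⋆ t1 ⋆ t5 ⋆ t4 ⋆ t3 ⋆ t6
reordering the factors by index: t1 ⋆ t2 ⋆ t3 ⋆ t4 ⋆ t5 ⋆ t6


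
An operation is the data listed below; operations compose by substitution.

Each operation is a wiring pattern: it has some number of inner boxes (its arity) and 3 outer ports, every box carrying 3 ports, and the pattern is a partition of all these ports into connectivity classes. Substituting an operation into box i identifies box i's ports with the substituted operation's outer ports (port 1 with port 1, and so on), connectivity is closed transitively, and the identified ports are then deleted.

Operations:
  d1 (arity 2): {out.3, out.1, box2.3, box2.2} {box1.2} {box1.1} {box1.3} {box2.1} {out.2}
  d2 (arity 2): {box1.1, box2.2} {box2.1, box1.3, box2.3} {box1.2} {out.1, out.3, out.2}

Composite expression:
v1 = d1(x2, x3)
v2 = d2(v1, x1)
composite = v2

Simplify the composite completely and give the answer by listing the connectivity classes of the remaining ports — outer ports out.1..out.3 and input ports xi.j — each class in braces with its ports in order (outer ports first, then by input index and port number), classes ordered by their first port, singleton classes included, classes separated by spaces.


{out.1, out.2, out.3} {x1.1, x1.2, x1.3, x3.2, x3.3} {x2.1} {x2.2} {x2.3} {x3.1}

Treat the ports identified at d2 as solder joints: merge, then drop.
composing d1 on (x2, x3), with out.j its own outer ports: {out.1, out.3, x3.2, x3.3} {out.2} {x2.1} {x2.2} {x2.3} {x3.1}
composing d2 on (x2, x3, x1), with out.j its own outer ports: {out.1, out.2, out.3} {x1.1, x1.2, x1.3, x3.2, x3.3} {x2.1} {x2.2} {x2.3} {x3.1}


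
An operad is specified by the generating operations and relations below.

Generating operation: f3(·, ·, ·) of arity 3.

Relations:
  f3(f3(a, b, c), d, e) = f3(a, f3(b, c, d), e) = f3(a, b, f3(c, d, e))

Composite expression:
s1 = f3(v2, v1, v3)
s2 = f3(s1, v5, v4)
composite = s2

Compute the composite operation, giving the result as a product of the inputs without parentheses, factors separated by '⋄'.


v2 ⋄ v1 ⋄ v3 ⋄ v5 ⋄ v4

Under associativity of f3, the answer is the v's in reading order.
f3(v2, v1, v3) flattens to v2 ⋄ v1 ⋄ v3
f3(f3(v2, v1, v3), v5, v4) flattens to v2 ⋄ v1 ⋄ v3 ⋄ v5 ⋄ v4


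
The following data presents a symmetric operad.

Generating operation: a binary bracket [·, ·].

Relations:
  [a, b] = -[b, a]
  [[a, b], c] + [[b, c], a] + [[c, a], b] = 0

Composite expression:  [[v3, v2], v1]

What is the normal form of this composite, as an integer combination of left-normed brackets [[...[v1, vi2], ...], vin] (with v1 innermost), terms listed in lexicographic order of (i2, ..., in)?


[[v1, v2], v3] - [[v1, v3], v2]


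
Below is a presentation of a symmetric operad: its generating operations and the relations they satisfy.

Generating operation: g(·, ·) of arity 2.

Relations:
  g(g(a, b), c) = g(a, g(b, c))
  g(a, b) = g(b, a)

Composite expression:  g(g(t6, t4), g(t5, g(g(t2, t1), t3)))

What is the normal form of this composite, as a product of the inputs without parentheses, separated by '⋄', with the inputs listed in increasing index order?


Any arrangement under g is one operation, so sort the t-inputs.
g(t6, t4) unparenthesizes to t6 ⋄ t4
g(t2, t1) unparenthesizes to t2 ⋄ t1
g(g(t2, t1), t3) unparenthesizes to t2 ⋄ t1 ⋄ t3
g(t5, g(g(t2, t1), t3)) unparenthesizes to t5 ⋄ t2 ⋄ t1 ⋄ t3
g(g(t6, t4), g(t5, g(g(t2, t1), t3))) unparenthesizes to t6 ⋄ t4 ⋄ t5 ⋄ t2 ⋄ t1 ⋄ t3
commutativity sorts the factors: t1 ⋄ t2 ⋄ t3 ⋄ t4 ⋄ t5 ⋄ t6

t1 ⋄ t2 ⋄ t3 ⋄ t4 ⋄ t5 ⋄ t6


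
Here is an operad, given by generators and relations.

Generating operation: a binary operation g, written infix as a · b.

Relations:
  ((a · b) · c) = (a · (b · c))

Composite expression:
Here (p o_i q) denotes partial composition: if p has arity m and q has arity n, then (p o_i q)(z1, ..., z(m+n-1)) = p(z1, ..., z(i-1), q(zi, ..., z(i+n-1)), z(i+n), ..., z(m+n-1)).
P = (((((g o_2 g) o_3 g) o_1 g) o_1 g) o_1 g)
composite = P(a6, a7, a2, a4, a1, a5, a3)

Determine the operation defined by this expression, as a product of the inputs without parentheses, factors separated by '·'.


a6 · a7 · a2 · a4 · a1 · a5 · a3

Key point: g is associative — brackets drop, the a-order remains.
(a6 · a7) spells out as a6 · a7
((a6 · a7) · a2) spells out as a6 · a7 · a2
(((a6 · a7) · a2) · a4) spells out as a6 · a7 · a2 · a4
(a5 · a3) spells out as a5 · a3
(a1 · (a5 · a3)) spells out as a1 · a5 · a3
((((a6 · a7) · a2) · a4) · (a1 · (a5 · a3))) spells out as a6 · a7 · a2 · a4 · a1 · a5 · a3


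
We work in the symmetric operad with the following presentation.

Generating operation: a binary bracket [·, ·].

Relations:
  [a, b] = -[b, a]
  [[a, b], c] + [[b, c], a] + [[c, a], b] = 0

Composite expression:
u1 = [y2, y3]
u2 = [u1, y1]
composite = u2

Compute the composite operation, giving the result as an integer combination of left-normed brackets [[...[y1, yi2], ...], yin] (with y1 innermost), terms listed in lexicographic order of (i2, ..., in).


-[[y1, y2], y3] + [[y1, y3], y2]

A multilinear Lie element is pinned by y1-initial words (y1 innermost).
Composite bracket: [[y2, y3], y1]
Each bracket splits as ab - ba, giving 4 signed words (2^2 = 4).
Coefficients come from the y1-initial words:
  sign of y1y2y3 is -1, so it contributes -[[y1, y2], y3]
  sign of y1y3y2 is +1, so it contributes +[[y1, y3], y2]


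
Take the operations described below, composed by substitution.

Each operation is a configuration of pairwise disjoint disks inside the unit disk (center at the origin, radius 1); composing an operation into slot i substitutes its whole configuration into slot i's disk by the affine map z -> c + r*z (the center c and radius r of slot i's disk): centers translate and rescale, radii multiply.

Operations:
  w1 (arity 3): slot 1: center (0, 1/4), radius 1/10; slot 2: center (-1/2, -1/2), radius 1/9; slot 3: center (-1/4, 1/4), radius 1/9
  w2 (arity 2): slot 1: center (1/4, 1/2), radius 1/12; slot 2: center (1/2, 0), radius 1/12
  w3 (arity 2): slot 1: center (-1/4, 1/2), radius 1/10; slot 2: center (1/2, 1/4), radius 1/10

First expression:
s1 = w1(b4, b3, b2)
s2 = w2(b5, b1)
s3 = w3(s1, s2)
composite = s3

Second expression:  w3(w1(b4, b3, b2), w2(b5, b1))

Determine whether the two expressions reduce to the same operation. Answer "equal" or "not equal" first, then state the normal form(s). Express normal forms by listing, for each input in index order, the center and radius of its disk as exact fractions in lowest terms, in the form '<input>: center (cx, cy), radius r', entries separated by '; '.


equal; the common form is b1: center (11/20, 1/4), radius 1/120; b2: center (-11/40, 21/40), radius 1/90; b3: center (-3/10, 9/20), radius 1/90; b4: center (-1/4, 21/40), radius 1/100; b5: center (21/40, 3/10), radius 1/120

The first expression, normalized: b1: center (11/20, 1/4), radius 1/120; b2: center (-11/40, 21/40), radius 1/90; b3: center (-3/10, 9/20), radius 1/90; b4: center (-1/4, 21/40), radius 1/100; b5: center (21/40, 3/10), radius 1/120
The second expression, normalized: b1: center (11/20, 1/4), radius 1/120; b2: center (-11/40, 21/40), radius 1/90; b3: center (-3/10, 9/20), radius 1/90; b4: center (-1/4, 21/40), radius 1/100; b5: center (21/40, 3/10), radius 1/120
Both agree, so they are equal.


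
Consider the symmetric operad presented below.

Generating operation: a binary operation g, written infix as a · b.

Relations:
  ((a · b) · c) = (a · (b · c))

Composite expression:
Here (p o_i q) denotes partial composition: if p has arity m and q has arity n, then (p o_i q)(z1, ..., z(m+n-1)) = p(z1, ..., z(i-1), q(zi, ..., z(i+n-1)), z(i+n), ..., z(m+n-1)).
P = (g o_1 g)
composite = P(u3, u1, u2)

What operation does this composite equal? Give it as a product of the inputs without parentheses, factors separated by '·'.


u3 · u1 · u2

Key point: g is associative — brackets drop, the u-order remains.
(u3 · u1) unparenthesizes to u3 · u1
((u3 · u1) · u2) unparenthesizes to u3 · u1 · u2


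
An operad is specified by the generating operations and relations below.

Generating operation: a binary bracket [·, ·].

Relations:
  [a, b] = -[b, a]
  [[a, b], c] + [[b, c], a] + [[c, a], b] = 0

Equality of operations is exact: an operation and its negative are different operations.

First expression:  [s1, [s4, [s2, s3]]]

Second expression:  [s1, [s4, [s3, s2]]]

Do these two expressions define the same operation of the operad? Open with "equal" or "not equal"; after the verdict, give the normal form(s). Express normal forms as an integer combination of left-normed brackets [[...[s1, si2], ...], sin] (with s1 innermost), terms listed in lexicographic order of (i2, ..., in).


Reducing the first expression gives -[[[s1, s2], s3], s4] + [[[s1, s3], s2], s4] + [[[s1, s4], s2], s3] - [[[s1, s4], s3], s2]
Reducing the second expression gives [[[s1, s2], s3], s4] - [[[s1, s3], s2], s4] - [[[s1, s4], s2], s3] + [[[s1, s4], s3], s2]
The forms do not match — not equal.

not equal — first -[[[s1, s2], s3], s4] + [[[s1, s3], s2], s4] + [[[s1, s4], s2], s3] - [[[s1, s4], s3], s2], second [[[s1, s2], s3], s4] - [[[s1, s3], s2], s4] - [[[s1, s4], s2], s3] + [[[s1, s4], s3], s2]


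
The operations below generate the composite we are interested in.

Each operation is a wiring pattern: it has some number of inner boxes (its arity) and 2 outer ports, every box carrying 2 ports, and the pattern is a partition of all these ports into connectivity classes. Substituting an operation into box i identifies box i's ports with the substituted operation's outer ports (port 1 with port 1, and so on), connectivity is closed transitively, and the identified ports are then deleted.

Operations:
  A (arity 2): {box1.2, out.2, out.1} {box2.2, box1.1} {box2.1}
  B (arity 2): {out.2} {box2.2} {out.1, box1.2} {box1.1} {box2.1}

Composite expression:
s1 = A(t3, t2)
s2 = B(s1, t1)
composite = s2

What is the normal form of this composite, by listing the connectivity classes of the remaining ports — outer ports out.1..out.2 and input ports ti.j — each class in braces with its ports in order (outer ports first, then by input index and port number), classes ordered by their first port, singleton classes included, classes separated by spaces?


{out.1, t3.2} {out.2} {t1.1} {t1.2} {t2.1} {t2.2, t3.1}

Two ports join when wires chain via B-identified ports.
A over (t3, t2) gives {out.1, out.2, t3.2} {t2.1} {t2.2, t3.1}, out.j being that stage's outer ports
B over (t3, t2, t1) gives {out.1, t3.2} {out.2} {t1.1} {t1.2} {t2.1} {t2.2, t3.1}, out.j being that stage's outer ports


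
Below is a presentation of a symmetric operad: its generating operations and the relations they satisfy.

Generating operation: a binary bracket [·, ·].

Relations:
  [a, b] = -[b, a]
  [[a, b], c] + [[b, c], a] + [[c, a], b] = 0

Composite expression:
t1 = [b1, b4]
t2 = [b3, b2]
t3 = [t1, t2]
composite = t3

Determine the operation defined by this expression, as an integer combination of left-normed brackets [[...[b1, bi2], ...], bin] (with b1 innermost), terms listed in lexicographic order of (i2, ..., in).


-[[[b1, b4], b2], b3] + [[[b1, b4], b3], b2]

Antisymmetry and Jacobi reduce to b1-anchored left-normed brackets.
Composite bracket: [[b1, b4], [b3, b2]]
The bracket unfolds into 8 signed words via [a, b] = ab - ba (2^3 = 8).
Coefficients come from the b1-initial words:
  from b1b4b2b3, sign -1: term -[[[b1, b4], b2], b3]
  from b1b4b3b2, sign +1: term +[[[b1, b4], b3], b2]


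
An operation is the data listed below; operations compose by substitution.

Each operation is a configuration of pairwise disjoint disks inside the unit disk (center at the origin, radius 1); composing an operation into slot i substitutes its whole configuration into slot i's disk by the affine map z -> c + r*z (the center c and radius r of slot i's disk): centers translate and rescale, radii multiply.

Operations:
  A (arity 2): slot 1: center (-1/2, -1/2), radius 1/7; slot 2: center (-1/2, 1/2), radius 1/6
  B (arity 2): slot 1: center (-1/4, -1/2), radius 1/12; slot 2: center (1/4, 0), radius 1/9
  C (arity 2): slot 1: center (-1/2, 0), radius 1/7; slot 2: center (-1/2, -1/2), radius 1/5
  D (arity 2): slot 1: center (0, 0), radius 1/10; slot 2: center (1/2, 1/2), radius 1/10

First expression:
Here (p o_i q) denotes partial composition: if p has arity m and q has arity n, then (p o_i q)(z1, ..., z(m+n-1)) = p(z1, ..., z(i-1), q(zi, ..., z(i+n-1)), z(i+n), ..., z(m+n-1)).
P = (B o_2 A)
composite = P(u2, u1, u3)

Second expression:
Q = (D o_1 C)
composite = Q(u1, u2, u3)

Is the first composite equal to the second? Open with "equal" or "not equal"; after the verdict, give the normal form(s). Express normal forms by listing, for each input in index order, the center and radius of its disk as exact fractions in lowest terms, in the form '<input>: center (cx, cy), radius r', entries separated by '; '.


not equal — first u1: center (7/36, -1/18), radius 1/63; u2: center (-1/4, -1/2), radius 1/12; u3: center (7/36, 1/18), radius 1/54, second u1: center (-1/20, 0), radius 1/70; u2: center (-1/20, -1/20), radius 1/50; u3: center (1/2, 1/2), radius 1/10

In normal form, the first expression is u1: center (7/36, -1/18), radius 1/63; u2: center (-1/4, -1/2), radius 1/12; u3: center (7/36, 1/18), radius 1/54
In normal form, the second expression is u1: center (-1/20, 0), radius 1/70; u2: center (-1/20, -1/20), radius 1/50; u3: center (1/2, 1/2), radius 1/10
Different reductions; not equal.


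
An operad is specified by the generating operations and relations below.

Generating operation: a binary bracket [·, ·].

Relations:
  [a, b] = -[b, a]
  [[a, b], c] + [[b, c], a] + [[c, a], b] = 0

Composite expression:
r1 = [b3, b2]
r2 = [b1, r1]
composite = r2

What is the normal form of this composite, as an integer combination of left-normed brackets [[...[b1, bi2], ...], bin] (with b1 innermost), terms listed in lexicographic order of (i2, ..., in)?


-[[b1, b2], b3] + [[b1, b3], b2]

Skip Jacobi rewriting: expand, keep b1-initial words, read off terms.
Composite bracket: [b1, [b3, b2]]
Under [a, b] = ab - ba we get 4 signed associative words (2^2 = 4).
The b1-initial words carry the normal form:
  the word b1b2b3 carries sign -1 and contributes -[[b1, b2], b3]
  the word b1b3b2 carries sign +1 and contributes +[[b1, b3], b2]
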